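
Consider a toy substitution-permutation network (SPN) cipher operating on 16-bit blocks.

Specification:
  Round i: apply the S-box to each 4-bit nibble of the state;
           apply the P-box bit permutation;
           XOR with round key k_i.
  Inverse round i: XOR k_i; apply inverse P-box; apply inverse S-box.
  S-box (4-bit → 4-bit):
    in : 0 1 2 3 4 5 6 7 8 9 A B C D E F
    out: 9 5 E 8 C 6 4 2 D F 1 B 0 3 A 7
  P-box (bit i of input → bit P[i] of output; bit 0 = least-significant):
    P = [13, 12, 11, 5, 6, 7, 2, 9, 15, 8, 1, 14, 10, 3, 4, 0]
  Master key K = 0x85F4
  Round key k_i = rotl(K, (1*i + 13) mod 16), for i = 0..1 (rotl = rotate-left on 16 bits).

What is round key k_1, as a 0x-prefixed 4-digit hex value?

0x217D

K = 0x85F4
k_0 = rotl(K, (1*0+13) mod 16) = rotl(K, 13) = 0x90BE
k_1 = rotl(K, (1*1+13) mod 16) = rotl(K, 14) = 0x217D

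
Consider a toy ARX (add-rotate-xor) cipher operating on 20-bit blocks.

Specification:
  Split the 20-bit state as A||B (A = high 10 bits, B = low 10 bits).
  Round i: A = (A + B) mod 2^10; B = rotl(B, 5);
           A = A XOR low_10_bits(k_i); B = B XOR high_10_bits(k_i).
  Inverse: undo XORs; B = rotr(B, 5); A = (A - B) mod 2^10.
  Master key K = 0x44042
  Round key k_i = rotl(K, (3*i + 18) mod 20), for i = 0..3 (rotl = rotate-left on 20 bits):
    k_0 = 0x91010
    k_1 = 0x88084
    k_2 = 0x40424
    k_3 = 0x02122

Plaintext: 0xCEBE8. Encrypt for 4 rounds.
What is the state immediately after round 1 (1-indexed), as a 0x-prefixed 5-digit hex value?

s_0 = plaintext = 0xCEBE8
s_1 = Round(s_0, k_0) = 0xCCB5B
s_2 = Round(s_1, k_1) = 0x8255A
s_3 = Round(s_2, k_2) = 0xD1E4B
s_4 = Round(s_3, k_3) = 0x2C17A

0xCCB5B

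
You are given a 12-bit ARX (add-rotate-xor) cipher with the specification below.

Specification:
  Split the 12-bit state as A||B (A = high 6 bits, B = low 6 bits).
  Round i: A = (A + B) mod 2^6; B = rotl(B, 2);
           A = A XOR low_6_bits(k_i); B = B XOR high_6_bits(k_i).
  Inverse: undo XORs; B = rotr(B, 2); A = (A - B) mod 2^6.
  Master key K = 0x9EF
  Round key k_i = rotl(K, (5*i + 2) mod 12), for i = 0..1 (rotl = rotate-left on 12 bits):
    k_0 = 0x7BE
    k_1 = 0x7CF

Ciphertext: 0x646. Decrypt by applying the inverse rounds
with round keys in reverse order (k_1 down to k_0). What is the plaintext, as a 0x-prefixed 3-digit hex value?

0xF02

s_0 = ciphertext = 0x646
s_1 = InvRound(s_0, k_1) = 0x016
s_2 = InvRound(s_1, k_0) = 0xF02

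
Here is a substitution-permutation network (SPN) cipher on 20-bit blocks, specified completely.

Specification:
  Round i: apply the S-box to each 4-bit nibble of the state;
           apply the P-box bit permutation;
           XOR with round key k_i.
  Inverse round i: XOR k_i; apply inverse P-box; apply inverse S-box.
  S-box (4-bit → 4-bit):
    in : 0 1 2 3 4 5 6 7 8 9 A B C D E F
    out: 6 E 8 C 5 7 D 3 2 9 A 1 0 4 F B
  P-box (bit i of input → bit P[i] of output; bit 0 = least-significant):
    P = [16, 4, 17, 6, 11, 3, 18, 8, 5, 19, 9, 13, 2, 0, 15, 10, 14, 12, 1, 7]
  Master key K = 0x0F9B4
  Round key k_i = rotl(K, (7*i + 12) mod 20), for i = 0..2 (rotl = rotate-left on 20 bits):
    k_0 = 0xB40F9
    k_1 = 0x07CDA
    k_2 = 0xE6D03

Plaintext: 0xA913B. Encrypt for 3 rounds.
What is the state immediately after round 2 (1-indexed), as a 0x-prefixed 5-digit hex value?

0xA3475

s_0 = plaintext = 0xA913B
s_1 = Round(s_0, k_0) = 0x6777D
s_2 = Round(s_1, k_1) = 0xA3475
s_3 = Round(s_2, k_2) = 0xDF3BB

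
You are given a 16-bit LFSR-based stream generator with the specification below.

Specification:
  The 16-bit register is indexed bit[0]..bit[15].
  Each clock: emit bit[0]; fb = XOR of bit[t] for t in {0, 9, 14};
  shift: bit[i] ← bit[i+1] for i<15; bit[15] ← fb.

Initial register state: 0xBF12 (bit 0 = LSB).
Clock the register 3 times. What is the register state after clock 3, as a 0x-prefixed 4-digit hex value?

reg_0 = 0xBF12
clock 1: out=0, reg = 0xDF89
clock 2: out=1, reg = 0xEFC4
clock 3: out=0, reg = 0x77E2

0x77E2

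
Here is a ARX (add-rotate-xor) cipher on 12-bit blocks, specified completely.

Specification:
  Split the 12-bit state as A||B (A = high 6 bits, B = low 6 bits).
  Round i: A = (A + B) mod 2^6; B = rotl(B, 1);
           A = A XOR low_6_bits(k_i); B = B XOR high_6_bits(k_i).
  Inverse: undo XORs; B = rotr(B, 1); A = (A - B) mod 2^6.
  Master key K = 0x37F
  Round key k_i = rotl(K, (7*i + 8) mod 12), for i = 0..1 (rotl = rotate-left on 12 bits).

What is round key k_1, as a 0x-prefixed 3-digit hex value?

K = 0x37F
k_0 = rotl(K, (7*0+8) mod 12) = rotl(K, 8) = 0xF37
k_1 = rotl(K, (7*1+8) mod 12) = rotl(K, 3) = 0xBF9

0xBF9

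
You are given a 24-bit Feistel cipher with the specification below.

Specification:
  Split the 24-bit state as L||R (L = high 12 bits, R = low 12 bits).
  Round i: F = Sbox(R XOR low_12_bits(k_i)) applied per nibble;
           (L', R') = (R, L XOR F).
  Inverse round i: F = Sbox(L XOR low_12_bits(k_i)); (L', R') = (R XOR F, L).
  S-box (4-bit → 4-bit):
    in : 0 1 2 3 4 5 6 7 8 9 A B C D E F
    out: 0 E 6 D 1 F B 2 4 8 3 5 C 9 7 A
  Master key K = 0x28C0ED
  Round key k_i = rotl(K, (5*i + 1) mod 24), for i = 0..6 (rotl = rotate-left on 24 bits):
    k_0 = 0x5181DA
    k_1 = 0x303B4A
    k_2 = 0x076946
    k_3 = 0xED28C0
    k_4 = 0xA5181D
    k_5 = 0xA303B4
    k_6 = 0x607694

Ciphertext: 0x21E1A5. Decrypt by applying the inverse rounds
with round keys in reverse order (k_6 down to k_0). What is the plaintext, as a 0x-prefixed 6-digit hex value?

s_0 = ciphertext = 0x21E1A5
s_1 = InvRound(s_0, k_6) = 0x0E621E
s_2 = InvRound(s_1, k_5) = 0xFE80E6
s_3 = InvRound(s_2, k_4) = 0x249FE8
s_4 = InvRound(s_3, k_3) = 0xCA0249
s_5 = InvRound(s_4, k_2) = 0xD32CA0
s_6 = InvRound(s_5, k_1) = 0x784D32
s_7 = InvRound(s_6, k_0) = 0x6C5784

0x6C5784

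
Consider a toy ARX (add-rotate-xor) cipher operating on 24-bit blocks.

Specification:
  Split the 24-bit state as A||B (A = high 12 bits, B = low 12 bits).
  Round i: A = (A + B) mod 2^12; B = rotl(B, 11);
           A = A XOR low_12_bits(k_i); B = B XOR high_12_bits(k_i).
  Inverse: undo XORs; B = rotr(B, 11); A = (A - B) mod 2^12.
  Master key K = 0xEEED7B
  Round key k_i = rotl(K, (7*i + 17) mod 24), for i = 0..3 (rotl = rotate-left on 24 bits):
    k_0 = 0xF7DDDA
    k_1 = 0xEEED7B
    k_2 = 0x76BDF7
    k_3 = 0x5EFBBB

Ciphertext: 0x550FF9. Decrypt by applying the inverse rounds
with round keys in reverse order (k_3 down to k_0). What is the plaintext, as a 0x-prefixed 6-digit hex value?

0x16AF71

s_0 = ciphertext = 0x550FF9
s_1 = InvRound(s_0, k_3) = 0xABE42D
s_2 = InvRound(s_1, k_2) = 0x0BD68C
s_3 = InvRound(s_2, k_1) = 0xD010C5
s_4 = InvRound(s_3, k_0) = 0x16AF71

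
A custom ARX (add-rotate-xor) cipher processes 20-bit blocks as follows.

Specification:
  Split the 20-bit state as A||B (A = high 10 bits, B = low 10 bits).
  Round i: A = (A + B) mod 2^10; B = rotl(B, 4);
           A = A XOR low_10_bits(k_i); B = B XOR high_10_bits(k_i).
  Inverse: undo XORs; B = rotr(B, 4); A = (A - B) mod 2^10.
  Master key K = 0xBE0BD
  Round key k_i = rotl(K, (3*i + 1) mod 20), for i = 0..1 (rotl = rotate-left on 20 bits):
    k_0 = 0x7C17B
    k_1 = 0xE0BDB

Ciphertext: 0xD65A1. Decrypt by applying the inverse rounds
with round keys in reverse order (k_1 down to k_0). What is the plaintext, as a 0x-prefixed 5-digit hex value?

s_0 = ciphertext = 0xD65A1
s_1 = InvRound(s_0, k_1) = 0xE80E2
s_2 = InvRound(s_1, k_0) = 0x92891

0x92891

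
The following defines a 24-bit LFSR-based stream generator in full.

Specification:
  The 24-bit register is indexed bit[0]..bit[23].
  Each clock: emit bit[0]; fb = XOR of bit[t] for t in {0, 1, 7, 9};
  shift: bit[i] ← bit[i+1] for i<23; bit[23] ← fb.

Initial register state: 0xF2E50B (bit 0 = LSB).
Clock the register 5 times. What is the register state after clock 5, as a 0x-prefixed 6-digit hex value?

reg_0 = 0xF2E50B
clock 1: out=1, reg = 0x797285
clock 2: out=1, reg = 0xBCB942
clock 3: out=0, reg = 0xDE5CA1
clock 4: out=1, reg = 0x6F2E50
clock 5: out=0, reg = 0xB79728

0xB79728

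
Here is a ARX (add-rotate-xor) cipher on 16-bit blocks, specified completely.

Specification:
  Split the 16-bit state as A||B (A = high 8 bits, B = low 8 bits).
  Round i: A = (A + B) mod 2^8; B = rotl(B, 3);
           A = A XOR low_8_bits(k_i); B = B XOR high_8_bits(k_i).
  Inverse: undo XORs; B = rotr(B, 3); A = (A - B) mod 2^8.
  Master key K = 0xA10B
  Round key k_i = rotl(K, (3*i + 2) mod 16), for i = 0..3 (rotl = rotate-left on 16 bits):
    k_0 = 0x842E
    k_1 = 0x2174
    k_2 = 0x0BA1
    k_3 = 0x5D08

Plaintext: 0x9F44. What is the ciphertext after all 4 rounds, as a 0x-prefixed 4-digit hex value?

s_0 = plaintext = 0x9F44
s_1 = Round(s_0, k_0) = 0xCDA6
s_2 = Round(s_1, k_1) = 0x0714
s_3 = Round(s_2, k_2) = 0xBAAB
s_4 = Round(s_3, k_3) = 0x6D00

0x6D00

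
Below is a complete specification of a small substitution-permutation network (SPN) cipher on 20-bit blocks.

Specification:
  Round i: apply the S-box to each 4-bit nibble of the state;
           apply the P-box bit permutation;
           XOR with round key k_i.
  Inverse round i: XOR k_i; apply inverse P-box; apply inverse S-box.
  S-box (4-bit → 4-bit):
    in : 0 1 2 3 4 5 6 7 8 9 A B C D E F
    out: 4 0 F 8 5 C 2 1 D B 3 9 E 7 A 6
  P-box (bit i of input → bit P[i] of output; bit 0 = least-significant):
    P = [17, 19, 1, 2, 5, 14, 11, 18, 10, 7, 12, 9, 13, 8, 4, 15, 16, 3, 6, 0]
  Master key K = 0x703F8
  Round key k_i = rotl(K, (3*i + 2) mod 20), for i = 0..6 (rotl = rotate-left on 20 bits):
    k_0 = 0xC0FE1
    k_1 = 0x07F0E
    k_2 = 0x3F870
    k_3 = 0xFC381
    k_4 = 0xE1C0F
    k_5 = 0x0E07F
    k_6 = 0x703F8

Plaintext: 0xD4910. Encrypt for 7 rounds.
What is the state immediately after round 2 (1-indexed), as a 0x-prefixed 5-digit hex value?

0x7D8D2

s_0 = plaintext = 0xD4910
s_1 = Round(s_0, k_0) = 0xD293B
s_2 = Round(s_1, k_1) = 0x7D8D2
s_3 = Round(s_2, k_2) = 0x88746
s_4 = Round(s_3, k_3) = 0x66FF0
s_5 = Round(s_4, k_4) = 0xE4585
s_6 = Round(s_5, k_5) = 0x4DA40
s_7 = Round(s_6, k_6) = 0x62E0A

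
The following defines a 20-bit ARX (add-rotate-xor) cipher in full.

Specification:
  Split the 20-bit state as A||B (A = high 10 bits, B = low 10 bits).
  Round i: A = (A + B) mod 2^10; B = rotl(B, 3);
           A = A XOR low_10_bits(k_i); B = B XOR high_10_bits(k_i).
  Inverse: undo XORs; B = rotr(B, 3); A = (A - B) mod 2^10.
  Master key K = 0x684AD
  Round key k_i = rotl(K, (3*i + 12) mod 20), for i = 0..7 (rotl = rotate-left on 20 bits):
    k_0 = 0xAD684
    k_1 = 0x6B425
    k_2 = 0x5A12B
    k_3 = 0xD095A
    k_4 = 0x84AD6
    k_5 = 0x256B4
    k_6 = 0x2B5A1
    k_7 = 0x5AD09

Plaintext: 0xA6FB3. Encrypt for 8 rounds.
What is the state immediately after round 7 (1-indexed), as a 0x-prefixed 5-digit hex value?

s_0 = plaintext = 0xA6FB3
s_1 = Round(s_0, k_0) = 0x32B2A
s_2 = Round(s_1, k_1) = 0xF44FB
s_3 = Round(s_2, k_2) = 0x79EB1
s_4 = Round(s_3, k_3) = 0x70ACF
s_5 = Round(s_4, k_4) = 0x91C6F
s_6 = Round(s_5, k_5) = 0x00BED
s_7 = Round(s_6, k_6) = 0x93BC2
s_8 = Round(s_7, k_7) = 0xC677C

0x93BC2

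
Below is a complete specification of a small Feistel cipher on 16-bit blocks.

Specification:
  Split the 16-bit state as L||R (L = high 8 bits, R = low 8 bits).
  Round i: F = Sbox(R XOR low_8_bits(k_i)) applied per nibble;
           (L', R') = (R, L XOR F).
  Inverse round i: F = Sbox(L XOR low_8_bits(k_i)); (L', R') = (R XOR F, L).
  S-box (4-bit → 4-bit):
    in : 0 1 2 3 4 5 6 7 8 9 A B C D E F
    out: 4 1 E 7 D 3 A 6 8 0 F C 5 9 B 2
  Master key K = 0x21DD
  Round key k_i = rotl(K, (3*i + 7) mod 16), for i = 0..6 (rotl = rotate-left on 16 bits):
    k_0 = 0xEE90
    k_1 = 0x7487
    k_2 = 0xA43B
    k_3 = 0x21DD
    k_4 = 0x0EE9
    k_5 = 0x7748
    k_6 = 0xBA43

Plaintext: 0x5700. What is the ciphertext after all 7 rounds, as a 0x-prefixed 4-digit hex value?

s_0 = plaintext = 0x5700
s_1 = Round(s_0, k_0) = 0x0053
s_2 = Round(s_1, k_1) = 0x539D
s_3 = Round(s_2, k_2) = 0x9DA9
s_4 = Round(s_3, k_3) = 0xA9F0
s_5 = Round(s_4, k_4) = 0xF0B9
s_6 = Round(s_5, k_5) = 0xB9D1
s_7 = Round(s_6, k_6) = 0xD1B7

0xD1B7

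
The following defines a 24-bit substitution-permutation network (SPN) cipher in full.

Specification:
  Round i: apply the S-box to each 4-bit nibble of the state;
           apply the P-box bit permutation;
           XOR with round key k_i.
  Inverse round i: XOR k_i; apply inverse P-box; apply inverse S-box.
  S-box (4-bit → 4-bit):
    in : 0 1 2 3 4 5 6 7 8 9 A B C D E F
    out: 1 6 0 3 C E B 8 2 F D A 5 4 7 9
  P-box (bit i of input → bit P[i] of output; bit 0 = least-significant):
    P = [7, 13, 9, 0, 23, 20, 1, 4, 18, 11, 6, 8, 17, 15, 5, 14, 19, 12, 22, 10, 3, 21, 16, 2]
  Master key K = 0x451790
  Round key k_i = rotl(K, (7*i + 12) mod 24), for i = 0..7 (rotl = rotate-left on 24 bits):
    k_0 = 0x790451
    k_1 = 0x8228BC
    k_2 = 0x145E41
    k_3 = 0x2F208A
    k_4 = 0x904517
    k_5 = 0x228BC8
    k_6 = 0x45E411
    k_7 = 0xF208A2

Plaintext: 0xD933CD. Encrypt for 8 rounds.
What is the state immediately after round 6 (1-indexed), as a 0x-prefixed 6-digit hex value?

s_0 = plaintext = 0xD933CD
s_1 = Round(s_0, k_0) = 0xB69A53
s_2 = Round(s_1, k_1) = 0xBCDD4A
s_3 = Round(s_2, k_2) = 0x7C5CB6
s_4 = Round(s_3, k_3) = 0x73C07F
s_5 = Round(s_4, k_4) = 0x9E55A2
s_6 = Round(s_5, k_5) = 0xCB52B6
s_7 = Round(s_6, k_6) = 0x5410A8
s_8 = Round(s_7, k_7) = 0x17AC94

0xCB52B6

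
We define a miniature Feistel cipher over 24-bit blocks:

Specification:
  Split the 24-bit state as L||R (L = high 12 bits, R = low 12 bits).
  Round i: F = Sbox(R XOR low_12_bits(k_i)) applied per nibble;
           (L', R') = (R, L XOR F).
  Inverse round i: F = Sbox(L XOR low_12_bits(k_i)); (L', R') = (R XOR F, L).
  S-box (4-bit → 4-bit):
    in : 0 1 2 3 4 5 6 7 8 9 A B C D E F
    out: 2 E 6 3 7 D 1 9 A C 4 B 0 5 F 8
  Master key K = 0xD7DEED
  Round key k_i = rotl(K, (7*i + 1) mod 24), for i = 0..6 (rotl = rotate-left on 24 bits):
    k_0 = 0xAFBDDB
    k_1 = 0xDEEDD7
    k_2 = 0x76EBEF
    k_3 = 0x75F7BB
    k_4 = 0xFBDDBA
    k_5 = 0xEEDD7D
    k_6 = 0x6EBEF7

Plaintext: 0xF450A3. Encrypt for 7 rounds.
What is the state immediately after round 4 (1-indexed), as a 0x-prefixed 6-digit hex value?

s_0 = plaintext = 0xF450A3
s_1 = Round(s_0, k_0) = 0x0A3ADF
s_2 = Round(s_1, k_1) = 0xADF989
s_3 = Round(s_2, k_2) = 0x989CCE
s_4 = Round(s_3, k_3) = 0xCCE214
s_5 = Round(s_4, k_4) = 0x214481
s_6 = Round(s_5, k_5) = 0x481E94
s_7 = Round(s_6, k_6) = 0xE94692

0xCCE214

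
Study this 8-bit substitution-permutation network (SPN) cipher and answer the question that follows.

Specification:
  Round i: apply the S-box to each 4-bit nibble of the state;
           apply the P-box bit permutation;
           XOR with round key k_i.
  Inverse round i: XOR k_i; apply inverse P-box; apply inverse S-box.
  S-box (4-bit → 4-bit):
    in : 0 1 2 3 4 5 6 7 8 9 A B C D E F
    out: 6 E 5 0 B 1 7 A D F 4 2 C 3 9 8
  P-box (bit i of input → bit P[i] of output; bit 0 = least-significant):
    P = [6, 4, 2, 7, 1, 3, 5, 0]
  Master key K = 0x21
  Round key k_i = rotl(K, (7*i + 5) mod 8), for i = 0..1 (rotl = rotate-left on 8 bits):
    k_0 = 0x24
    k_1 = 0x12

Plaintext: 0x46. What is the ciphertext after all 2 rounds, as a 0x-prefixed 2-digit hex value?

s_0 = plaintext = 0x46
s_1 = Round(s_0, k_0) = 0x7B
s_2 = Round(s_1, k_1) = 0x0B

0x0B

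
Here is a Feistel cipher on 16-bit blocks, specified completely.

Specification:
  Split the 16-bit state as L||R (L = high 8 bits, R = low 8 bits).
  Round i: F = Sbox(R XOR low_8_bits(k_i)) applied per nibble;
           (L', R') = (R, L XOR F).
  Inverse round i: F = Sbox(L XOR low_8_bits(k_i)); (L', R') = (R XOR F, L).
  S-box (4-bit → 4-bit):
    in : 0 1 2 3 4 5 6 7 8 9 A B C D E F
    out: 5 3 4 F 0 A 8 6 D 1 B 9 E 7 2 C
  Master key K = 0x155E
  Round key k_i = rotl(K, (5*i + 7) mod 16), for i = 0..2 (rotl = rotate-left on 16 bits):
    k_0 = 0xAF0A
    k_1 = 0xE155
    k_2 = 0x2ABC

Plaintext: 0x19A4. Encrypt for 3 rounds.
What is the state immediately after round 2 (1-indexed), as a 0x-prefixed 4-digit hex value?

s_0 = plaintext = 0x19A4
s_1 = Round(s_0, k_0) = 0xA4AB
s_2 = Round(s_1, k_1) = 0xAB66
s_3 = Round(s_2, k_2) = 0x66D0

0xAB66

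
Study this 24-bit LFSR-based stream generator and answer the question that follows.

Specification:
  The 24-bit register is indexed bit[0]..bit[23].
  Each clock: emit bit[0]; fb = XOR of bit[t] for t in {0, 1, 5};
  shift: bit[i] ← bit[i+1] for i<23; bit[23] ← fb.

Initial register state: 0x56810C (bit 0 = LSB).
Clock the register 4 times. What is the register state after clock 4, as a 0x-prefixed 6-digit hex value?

reg_0 = 0x56810C
clock 1: out=0, reg = 0x2B4086
clock 2: out=0, reg = 0x95A043
clock 3: out=1, reg = 0x4AD021
clock 4: out=1, reg = 0x256810

0x256810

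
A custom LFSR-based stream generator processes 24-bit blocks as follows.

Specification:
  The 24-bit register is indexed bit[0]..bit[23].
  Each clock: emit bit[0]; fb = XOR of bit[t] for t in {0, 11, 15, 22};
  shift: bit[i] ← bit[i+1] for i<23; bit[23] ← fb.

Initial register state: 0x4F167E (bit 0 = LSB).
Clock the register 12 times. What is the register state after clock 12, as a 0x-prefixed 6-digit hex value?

reg_0 = 0x4F167E
clock 1: out=0, reg = 0xA78B3F
clock 2: out=1, reg = 0xD3C59F
clock 3: out=1, reg = 0xE9E2CF
clock 4: out=1, reg = 0xF4F167
clock 5: out=1, reg = 0xFA78B3
clock 6: out=1, reg = 0xFD3C59
clock 7: out=1, reg = 0xFE9E2C
clock 8: out=0, reg = 0xFF4F16
clock 9: out=0, reg = 0x7FA78B
clock 10: out=1, reg = 0xBFD3C5
clock 11: out=1, reg = 0x5FE9E2
clock 12: out=0, reg = 0xAFF4F1

0xAFF4F1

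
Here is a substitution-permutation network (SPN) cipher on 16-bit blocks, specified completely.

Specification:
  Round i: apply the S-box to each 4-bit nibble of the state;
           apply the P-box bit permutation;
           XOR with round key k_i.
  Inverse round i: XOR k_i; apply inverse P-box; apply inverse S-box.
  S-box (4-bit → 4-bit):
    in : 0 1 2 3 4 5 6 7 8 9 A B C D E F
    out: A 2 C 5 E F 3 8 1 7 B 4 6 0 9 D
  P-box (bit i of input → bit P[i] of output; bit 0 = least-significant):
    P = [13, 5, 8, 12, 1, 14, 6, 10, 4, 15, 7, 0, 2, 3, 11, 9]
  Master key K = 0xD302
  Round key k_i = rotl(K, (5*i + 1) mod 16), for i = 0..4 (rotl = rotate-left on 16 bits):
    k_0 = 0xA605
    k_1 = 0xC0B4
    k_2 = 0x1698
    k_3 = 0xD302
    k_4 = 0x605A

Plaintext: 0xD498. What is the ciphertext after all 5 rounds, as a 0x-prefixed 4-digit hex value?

s_0 = plaintext = 0xD498
s_1 = Round(s_0, k_0) = 0x46C6
s_2 = Round(s_1, k_1) = 0x2ACC
s_3 = Round(s_2, k_2) = 0xDDE9
s_4 = Round(s_3, k_3) = 0xF620
s_5 = Round(s_4, k_4) = 0xFE2E

0xFE2E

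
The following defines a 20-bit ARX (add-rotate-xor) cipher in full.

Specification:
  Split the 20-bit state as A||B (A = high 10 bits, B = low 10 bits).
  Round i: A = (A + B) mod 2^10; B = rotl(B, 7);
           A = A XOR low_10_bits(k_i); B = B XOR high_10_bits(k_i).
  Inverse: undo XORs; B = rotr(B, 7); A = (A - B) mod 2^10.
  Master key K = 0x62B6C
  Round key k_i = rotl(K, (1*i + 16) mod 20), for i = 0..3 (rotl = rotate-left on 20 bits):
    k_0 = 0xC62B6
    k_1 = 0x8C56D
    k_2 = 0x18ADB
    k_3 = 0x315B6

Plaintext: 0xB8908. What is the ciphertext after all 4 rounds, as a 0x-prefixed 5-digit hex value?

0x3ECA2

s_0 = plaintext = 0xB8908
s_1 = Round(s_0, k_0) = 0x57339
s_2 = Round(s_1, k_1) = 0x7E2D6
s_3 = Round(s_2, k_2) = 0x85738
s_4 = Round(s_3, k_3) = 0x3ECA2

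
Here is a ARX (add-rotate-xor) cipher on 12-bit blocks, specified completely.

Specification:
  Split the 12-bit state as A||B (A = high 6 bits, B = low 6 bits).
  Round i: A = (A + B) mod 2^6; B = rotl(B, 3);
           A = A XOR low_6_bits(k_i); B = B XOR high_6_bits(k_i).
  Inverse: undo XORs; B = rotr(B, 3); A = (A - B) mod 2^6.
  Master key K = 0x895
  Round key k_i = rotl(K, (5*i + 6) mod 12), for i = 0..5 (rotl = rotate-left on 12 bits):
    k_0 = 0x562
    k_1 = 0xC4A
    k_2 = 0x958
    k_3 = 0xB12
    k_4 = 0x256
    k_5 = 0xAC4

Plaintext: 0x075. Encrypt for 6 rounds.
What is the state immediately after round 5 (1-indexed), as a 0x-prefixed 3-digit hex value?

s_0 = plaintext = 0x075
s_1 = Round(s_0, k_0) = 0x53B
s_2 = Round(s_1, k_1) = 0x16E
s_3 = Round(s_2, k_2) = 0xAD0
s_4 = Round(s_3, k_3) = 0xA6E
s_5 = Round(s_4, k_4) = 0x07C
s_6 = Round(s_5, k_5) = 0xE4C

0x07C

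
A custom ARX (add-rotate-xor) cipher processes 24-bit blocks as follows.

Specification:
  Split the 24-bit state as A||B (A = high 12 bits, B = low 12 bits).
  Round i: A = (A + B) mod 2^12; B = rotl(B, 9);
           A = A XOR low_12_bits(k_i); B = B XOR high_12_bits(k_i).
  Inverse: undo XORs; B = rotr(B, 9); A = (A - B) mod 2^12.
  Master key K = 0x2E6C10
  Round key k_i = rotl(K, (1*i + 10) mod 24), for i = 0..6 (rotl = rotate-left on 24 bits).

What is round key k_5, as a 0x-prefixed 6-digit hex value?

0x081736

K = 0x2E6C10
k_0 = rotl(K, (1*0+10) mod 24) = rotl(K, 10) = 0xB040B9
k_1 = rotl(K, (1*1+10) mod 24) = rotl(K, 11) = 0x608173
k_2 = rotl(K, (1*2+10) mod 24) = rotl(K, 12) = 0xC102E6
k_3 = rotl(K, (1*3+10) mod 24) = rotl(K, 13) = 0x8205CD
k_4 = rotl(K, (1*4+10) mod 24) = rotl(K, 14) = 0x040B9B
k_5 = rotl(K, (1*5+10) mod 24) = rotl(K, 15) = 0x081736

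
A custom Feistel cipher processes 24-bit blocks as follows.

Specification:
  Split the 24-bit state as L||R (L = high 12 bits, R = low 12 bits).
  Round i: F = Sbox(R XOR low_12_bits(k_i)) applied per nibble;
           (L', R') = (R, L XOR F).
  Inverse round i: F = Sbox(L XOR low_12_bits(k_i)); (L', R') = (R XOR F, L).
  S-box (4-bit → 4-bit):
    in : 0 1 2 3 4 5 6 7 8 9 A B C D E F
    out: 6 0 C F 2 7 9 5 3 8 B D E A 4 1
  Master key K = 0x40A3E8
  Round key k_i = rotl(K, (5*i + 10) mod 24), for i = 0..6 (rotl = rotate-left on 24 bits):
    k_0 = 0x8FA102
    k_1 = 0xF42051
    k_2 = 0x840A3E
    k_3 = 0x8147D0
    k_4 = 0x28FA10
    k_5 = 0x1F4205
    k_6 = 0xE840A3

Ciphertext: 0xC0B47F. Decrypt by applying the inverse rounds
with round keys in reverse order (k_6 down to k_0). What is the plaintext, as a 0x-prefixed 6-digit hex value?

s_0 = ciphertext = 0xC0B47F
s_1 = InvRound(s_0, k_6) = 0xACCC0B
s_2 = InvRound(s_1, k_5) = 0xFE3ACC
s_3 = InvRound(s_2, k_4) = 0xDD3FE3
s_4 = InvRound(s_3, k_3) = 0x48CDD3
s_5 = InvRound(s_4, k_2) = 0x90F48C
s_6 = InvRound(s_5, k_1) = 0xCF890F
s_7 = InvRound(s_6, k_0) = 0x314CF8

0x314CF8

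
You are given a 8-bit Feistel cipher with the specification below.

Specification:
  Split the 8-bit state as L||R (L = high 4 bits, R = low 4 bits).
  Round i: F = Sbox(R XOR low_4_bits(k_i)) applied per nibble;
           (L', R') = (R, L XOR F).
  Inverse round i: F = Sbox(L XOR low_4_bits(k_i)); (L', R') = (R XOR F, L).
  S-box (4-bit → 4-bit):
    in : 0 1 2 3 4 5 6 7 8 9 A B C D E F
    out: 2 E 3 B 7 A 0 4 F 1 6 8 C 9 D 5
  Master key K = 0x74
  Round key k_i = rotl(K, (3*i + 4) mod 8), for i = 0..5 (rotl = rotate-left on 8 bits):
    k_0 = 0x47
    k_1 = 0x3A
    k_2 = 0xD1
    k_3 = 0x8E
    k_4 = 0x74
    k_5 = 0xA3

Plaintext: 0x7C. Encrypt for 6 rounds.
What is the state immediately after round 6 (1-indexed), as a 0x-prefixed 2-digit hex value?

s_0 = plaintext = 0x7C
s_1 = Round(s_0, k_0) = 0xCF
s_2 = Round(s_1, k_1) = 0xF6
s_3 = Round(s_2, k_2) = 0x6B
s_4 = Round(s_3, k_3) = 0xBC
s_5 = Round(s_4, k_4) = 0xC4
s_6 = Round(s_5, k_5) = 0x48

0x48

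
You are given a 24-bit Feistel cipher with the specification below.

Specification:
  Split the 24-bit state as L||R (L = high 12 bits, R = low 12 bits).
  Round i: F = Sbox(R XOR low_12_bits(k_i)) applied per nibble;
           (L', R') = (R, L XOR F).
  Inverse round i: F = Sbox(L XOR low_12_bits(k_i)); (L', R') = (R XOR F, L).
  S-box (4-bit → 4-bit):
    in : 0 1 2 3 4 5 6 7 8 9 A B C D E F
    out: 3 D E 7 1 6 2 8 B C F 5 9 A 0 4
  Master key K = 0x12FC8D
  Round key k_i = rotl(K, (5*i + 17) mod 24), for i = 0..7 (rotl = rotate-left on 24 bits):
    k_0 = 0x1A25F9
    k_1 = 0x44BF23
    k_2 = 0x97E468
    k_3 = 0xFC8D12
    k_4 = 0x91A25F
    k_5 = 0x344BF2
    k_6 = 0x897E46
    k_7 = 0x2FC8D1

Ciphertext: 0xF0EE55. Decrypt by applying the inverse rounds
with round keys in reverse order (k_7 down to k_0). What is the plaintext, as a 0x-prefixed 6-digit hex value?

s_0 = ciphertext = 0xF0EE55
s_1 = InvRound(s_0, k_7) = 0x6F1F0E
s_2 = InvRound(s_1, k_6) = 0x4566F1
s_3 = InvRound(s_2, k_5) = 0x200456
s_4 = InvRound(s_3, k_4) = 0x732200
s_5 = InvRound(s_4, k_3) = 0xDE3732
s_6 = InvRound(s_5, k_2) = 0xB87DE3
s_7 = InvRound(s_6, k_1) = 0xC12B87
s_8 = InvRound(s_7, k_0) = 0x782C12

0x782C12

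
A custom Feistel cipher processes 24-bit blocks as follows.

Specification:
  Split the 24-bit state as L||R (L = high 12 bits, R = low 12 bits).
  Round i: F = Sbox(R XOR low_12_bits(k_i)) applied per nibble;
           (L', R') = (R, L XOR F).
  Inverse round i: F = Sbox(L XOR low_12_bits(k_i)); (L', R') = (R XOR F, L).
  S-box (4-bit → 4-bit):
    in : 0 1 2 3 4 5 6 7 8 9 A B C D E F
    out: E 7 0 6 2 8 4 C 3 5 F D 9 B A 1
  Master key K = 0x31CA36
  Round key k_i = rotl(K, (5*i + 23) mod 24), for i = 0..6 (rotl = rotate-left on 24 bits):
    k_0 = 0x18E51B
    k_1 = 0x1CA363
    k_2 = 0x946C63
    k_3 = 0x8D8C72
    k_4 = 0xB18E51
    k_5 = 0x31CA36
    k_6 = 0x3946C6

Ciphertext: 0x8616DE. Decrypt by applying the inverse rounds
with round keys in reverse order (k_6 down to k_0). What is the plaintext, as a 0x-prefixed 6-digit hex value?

0x7A5A00

s_0 = ciphertext = 0x8616DE
s_1 = InvRound(s_0, k_6) = 0xC22861
s_2 = InvRound(s_1, k_5) = 0xC13C22
s_3 = InvRound(s_2, k_4) = 0xC02C13
s_4 = InvRound(s_3, k_3) = 0x2DDC02
s_5 = InvRound(s_4, k_2) = 0x6D82DD
s_6 = InvRound(s_5, k_1) = 0xA006D8
s_7 = InvRound(s_6, k_0) = 0x7A5A00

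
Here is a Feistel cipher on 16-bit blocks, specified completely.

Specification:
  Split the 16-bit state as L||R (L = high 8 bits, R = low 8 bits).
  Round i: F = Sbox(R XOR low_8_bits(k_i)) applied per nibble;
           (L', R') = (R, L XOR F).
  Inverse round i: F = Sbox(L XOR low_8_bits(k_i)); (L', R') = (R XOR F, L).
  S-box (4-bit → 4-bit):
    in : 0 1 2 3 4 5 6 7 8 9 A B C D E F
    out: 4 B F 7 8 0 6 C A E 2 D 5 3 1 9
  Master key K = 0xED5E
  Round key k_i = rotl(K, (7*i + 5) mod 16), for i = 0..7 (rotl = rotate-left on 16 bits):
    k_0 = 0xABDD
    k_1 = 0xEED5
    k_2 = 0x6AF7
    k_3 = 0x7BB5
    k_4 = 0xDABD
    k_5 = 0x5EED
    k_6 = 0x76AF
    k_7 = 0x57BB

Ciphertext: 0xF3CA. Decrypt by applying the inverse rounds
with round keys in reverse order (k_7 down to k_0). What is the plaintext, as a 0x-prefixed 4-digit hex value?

s_0 = ciphertext = 0xF3CA
s_1 = InvRound(s_0, k_7) = 0x40F3
s_2 = InvRound(s_1, k_6) = 0xEA40
s_3 = InvRound(s_2, k_5) = 0x0CEA
s_4 = InvRound(s_3, k_4) = 0x310C
s_5 = InvRound(s_4, k_3) = 0xA431
s_6 = InvRound(s_5, k_2) = 0x36A4
s_7 = InvRound(s_6, k_1) = 0xB336
s_8 = InvRound(s_7, k_0) = 0x57B3

0x57B3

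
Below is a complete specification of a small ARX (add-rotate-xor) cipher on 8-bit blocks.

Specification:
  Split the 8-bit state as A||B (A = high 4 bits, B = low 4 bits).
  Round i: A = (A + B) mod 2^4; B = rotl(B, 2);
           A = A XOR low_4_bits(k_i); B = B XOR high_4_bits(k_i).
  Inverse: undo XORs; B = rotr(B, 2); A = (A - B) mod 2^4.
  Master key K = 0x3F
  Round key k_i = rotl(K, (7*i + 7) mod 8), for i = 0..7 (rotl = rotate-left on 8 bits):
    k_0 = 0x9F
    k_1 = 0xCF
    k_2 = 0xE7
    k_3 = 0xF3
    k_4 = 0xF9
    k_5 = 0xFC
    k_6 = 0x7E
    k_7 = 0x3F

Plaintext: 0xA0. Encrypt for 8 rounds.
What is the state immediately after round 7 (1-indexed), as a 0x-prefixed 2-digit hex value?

0x0C

s_0 = plaintext = 0xA0
s_1 = Round(s_0, k_0) = 0x59
s_2 = Round(s_1, k_1) = 0x1A
s_3 = Round(s_2, k_2) = 0xC4
s_4 = Round(s_3, k_3) = 0x3E
s_5 = Round(s_4, k_4) = 0x84
s_6 = Round(s_5, k_5) = 0x0E
s_7 = Round(s_6, k_6) = 0x0C
s_8 = Round(s_7, k_7) = 0x30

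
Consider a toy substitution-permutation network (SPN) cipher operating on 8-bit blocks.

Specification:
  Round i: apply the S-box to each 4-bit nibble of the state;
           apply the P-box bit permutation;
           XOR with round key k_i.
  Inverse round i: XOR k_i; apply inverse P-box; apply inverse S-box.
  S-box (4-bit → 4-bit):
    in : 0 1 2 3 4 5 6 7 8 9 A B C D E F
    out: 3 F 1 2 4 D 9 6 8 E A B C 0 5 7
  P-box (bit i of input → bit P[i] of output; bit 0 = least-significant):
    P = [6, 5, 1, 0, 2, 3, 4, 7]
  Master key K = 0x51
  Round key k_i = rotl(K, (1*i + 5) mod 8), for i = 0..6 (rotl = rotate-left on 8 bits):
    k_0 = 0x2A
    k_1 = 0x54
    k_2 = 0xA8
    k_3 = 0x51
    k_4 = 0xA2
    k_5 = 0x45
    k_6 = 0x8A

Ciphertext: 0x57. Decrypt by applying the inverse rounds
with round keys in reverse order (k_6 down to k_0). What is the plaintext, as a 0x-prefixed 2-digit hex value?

0x4B

s_0 = ciphertext = 0x57
s_1 = InvRound(s_0, k_6) = 0x16
s_2 = InvRound(s_1, k_5) = 0x45
s_3 = InvRound(s_2, k_4) = 0x61
s_4 = InvRound(s_3, k_3) = 0x43
s_5 = InvRound(s_4, k_2) = 0xA1
s_6 = InvRound(s_5, k_1) = 0x5B
s_7 = InvRound(s_6, k_0) = 0x4B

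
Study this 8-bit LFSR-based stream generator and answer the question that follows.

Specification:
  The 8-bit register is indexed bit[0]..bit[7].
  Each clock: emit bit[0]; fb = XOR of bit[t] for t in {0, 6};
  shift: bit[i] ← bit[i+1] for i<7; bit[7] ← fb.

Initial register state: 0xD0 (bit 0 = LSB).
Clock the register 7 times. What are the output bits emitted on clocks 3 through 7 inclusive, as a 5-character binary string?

00101

reg_0 = 0xD0
clock 1: out=0, reg = 0xE8
clock 2: out=0, reg = 0xF4
clock 3: out=0, reg = 0xFA
clock 4: out=0, reg = 0xFD
clock 5: out=1, reg = 0x7E
clock 6: out=0, reg = 0xBF
clock 7: out=1, reg = 0xDF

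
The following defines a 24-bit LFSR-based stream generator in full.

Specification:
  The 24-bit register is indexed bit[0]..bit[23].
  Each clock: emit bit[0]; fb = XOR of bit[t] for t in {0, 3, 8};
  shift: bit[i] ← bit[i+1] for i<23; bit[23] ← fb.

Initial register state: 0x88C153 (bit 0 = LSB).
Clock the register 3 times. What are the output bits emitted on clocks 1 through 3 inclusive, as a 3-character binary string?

110

reg_0 = 0x88C153
clock 1: out=1, reg = 0x4460A9
clock 2: out=1, reg = 0x223054
clock 3: out=0, reg = 0x11182A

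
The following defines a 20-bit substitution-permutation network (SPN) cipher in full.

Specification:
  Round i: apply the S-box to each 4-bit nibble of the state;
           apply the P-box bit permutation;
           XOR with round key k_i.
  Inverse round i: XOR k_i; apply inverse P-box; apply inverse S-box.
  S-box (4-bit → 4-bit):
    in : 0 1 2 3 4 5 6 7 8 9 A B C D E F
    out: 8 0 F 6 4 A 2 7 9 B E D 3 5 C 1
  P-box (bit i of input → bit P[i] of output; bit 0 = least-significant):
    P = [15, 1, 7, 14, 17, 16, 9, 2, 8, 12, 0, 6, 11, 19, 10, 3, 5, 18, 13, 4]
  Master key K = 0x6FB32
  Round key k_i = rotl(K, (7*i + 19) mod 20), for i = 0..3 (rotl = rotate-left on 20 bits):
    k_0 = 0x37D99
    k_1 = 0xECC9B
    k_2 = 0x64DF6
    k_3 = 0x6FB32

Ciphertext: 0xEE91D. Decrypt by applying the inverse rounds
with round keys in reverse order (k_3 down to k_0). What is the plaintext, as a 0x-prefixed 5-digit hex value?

s_0 = ciphertext = 0xEE91D
s_1 = InvRound(s_0, k_3) = 0xF53E6
s_2 = InvRound(s_1, k_2) = 0x07631
s_3 = InvRound(s_2, k_1) = 0x796D7
s_4 = InvRound(s_3, k_0) = 0x388E9

0x388E9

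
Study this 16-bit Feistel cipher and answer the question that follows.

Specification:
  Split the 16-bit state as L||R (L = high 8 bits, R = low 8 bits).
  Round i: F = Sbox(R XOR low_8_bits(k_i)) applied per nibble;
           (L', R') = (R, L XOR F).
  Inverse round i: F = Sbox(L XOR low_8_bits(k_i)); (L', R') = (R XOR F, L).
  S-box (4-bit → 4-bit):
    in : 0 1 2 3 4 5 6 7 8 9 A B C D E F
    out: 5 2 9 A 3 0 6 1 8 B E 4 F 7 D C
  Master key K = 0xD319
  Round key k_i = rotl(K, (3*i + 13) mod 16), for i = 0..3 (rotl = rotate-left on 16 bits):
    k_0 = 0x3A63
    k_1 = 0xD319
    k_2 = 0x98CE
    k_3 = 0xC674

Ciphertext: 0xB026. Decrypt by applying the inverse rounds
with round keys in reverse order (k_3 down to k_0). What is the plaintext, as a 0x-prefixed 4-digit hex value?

0x3652

s_0 = ciphertext = 0xB026
s_1 = InvRound(s_0, k_3) = 0xD5B0
s_2 = InvRound(s_1, k_2) = 0x94D5
s_3 = InvRound(s_2, k_1) = 0x5294
s_4 = InvRound(s_3, k_0) = 0x3652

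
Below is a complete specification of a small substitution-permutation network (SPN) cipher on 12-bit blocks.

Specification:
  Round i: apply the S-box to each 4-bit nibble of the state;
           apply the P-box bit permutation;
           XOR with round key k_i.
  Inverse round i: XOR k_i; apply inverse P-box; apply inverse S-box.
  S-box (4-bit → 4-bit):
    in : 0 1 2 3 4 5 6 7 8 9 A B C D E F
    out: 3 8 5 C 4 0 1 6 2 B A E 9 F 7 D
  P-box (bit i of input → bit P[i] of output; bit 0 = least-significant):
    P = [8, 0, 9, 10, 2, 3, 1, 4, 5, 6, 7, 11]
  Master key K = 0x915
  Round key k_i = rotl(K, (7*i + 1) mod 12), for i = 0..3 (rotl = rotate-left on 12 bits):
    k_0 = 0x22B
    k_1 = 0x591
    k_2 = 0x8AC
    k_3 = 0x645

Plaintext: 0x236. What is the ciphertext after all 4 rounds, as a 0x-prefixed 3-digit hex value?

s_0 = plaintext = 0x236
s_1 = Round(s_0, k_0) = 0x399
s_2 = Round(s_1, k_1) = 0x80C
s_3 = Round(s_2, k_2) = 0xDE0
s_4 = Round(s_3, k_3) = 0xFAA

0xFAA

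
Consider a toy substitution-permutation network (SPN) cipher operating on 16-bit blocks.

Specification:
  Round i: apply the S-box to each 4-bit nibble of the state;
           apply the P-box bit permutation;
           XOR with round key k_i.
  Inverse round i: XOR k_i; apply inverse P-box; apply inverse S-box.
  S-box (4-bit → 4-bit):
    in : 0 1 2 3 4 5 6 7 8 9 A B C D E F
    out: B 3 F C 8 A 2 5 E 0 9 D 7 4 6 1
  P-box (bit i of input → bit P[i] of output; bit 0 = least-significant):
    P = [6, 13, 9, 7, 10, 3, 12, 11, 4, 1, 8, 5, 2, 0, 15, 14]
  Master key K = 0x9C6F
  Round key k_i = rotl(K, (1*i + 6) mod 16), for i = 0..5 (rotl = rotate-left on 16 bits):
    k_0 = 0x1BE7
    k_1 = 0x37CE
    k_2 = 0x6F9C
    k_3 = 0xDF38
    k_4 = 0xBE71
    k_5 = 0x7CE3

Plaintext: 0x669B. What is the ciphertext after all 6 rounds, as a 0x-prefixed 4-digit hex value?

s_0 = plaintext = 0x669B
s_1 = Round(s_0, k_0) = 0x1924
s_2 = Round(s_1, k_1) = 0x2B43
s_3 = Round(s_2, k_2) = 0xA429
s_4 = Round(s_3, k_3) = 0x8314
s_5 = Round(s_4, k_4) = 0x7BD8
s_6 = Round(s_5, k_5) = 0xCF57

0xCF57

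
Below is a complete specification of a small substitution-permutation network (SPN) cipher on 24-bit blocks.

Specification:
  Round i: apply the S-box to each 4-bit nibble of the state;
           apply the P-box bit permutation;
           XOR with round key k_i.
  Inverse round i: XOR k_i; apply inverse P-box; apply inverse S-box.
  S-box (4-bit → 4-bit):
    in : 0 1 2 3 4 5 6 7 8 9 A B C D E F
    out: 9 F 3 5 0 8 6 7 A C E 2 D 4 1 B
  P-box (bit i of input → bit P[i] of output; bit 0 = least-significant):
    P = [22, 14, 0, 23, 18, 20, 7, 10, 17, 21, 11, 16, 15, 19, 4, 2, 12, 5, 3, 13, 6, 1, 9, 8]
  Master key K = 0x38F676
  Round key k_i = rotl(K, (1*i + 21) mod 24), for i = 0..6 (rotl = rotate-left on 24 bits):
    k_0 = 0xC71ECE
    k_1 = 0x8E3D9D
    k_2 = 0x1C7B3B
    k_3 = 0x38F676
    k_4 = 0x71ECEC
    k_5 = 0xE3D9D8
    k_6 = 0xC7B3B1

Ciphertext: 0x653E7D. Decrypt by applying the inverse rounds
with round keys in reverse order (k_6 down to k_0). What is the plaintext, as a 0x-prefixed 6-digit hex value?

0xB6709E

s_0 = ciphertext = 0x653E7D
s_1 = InvRound(s_0, k_6) = 0x0D0795
s_2 = InvRound(s_1, k_5) = 0x33F701
s_3 = InvRound(s_2, k_4) = 0xC753D3
s_4 = InvRound(s_3, k_3) = 0x58FF1C
s_5 = InvRound(s_4, k_2) = 0xBB0403
s_6 = InvRound(s_5, k_1) = 0x8C9A74
s_7 = InvRound(s_6, k_0) = 0xB6709E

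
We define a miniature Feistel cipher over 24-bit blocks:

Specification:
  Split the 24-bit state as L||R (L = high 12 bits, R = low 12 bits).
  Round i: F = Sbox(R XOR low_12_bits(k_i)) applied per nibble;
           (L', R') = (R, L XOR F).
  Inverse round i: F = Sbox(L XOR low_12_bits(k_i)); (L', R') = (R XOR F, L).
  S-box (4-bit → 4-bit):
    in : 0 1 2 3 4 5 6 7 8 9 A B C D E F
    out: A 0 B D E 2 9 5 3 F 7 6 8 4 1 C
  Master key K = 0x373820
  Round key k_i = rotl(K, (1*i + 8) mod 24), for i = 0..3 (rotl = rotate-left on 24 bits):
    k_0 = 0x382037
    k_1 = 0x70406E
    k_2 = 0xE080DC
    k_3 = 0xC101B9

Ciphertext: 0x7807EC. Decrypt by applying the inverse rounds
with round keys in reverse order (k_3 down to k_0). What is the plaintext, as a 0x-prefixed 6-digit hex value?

0x3107F8

s_0 = ciphertext = 0x7807EC
s_1 = InvRound(s_0, k_3) = 0xE33780
s_2 = InvRound(s_1, k_2) = 0x69CE33
s_3 = InvRound(s_2, k_1) = 0x7F869C
s_4 = InvRound(s_3, k_0) = 0x3107F8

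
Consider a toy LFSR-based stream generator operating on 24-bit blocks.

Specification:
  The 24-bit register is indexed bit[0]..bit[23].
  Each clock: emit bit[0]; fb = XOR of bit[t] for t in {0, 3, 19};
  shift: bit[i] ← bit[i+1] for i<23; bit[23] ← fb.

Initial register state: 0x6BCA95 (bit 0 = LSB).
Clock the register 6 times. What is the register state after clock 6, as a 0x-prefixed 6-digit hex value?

reg_0 = 0x6BCA95
clock 1: out=1, reg = 0x35E54A
clock 2: out=0, reg = 0x9AF2A5
clock 3: out=1, reg = 0x4D7952
clock 4: out=0, reg = 0xA6BCA9
clock 5: out=1, reg = 0x535E54
clock 6: out=0, reg = 0x29AF2A

0x29AF2A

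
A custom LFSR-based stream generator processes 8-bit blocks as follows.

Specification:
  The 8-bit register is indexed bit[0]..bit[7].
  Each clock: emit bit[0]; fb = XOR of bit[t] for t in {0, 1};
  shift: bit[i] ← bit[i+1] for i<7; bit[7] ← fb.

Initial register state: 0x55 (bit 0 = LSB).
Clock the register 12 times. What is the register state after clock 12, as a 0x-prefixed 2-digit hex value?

reg_0 = 0x55
clock 1: out=1, reg = 0xAA
clock 2: out=0, reg = 0xD5
clock 3: out=1, reg = 0xEA
clock 4: out=0, reg = 0xF5
clock 5: out=1, reg = 0xFA
clock 6: out=0, reg = 0xFD
clock 7: out=1, reg = 0xFE
clock 8: out=0, reg = 0xFF
clock 9: out=1, reg = 0x7F
clock 10: out=1, reg = 0x3F
clock 11: out=1, reg = 0x1F
clock 12: out=1, reg = 0x0F

0x0F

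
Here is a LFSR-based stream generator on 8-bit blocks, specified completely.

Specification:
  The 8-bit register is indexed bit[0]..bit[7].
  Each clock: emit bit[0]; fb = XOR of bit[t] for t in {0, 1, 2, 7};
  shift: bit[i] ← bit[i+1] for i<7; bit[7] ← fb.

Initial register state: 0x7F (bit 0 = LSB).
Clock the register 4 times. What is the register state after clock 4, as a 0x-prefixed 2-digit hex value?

reg_0 = 0x7F
clock 1: out=1, reg = 0xBF
clock 2: out=1, reg = 0x5F
clock 3: out=1, reg = 0xAF
clock 4: out=1, reg = 0x57

0x57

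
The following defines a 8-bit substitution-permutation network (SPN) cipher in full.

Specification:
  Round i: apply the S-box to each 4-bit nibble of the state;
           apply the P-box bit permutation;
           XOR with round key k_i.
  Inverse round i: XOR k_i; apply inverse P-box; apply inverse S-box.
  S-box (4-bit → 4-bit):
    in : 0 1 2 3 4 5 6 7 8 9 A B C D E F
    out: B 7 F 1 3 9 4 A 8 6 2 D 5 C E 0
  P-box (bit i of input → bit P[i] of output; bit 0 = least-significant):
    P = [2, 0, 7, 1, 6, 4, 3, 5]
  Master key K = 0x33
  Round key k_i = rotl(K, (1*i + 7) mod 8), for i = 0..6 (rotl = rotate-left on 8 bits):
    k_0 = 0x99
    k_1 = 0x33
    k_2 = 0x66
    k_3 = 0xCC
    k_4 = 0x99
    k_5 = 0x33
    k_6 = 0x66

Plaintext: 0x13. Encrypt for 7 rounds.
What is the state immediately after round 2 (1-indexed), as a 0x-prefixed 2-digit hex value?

0x7D

s_0 = plaintext = 0x13
s_1 = Round(s_0, k_0) = 0xC5
s_2 = Round(s_1, k_1) = 0x7D
s_3 = Round(s_2, k_2) = 0xD4
s_4 = Round(s_3, k_3) = 0xE1
s_5 = Round(s_4, k_4) = 0x24
s_6 = Round(s_5, k_5) = 0x4E
s_7 = Round(s_6, k_6) = 0xB5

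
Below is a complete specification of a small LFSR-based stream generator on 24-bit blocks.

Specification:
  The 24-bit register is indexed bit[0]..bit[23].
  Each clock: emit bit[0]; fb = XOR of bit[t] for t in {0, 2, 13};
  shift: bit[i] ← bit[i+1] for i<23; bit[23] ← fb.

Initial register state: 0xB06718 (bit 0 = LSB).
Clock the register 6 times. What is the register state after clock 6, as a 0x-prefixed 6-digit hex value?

0x76C19C

reg_0 = 0xB06718
clock 1: out=0, reg = 0xD8338C
clock 2: out=0, reg = 0x6C19C6
clock 3: out=0, reg = 0xB60CE3
clock 4: out=1, reg = 0xDB0671
clock 5: out=1, reg = 0xED8338
clock 6: out=0, reg = 0x76C19C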